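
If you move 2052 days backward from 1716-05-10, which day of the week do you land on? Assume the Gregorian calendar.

Saturday

May 10, 1716 is a Sunday.
2052 mod 7 = 1, so 2052 days before a Sunday is Sunday − 1 = Saturday.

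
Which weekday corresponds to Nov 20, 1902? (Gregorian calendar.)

January 1, 1902 is a Wednesday.
Jan 1, 1902 → Feb 1, 1902: 31 days (January has 31).
Feb 1, 1902 → Mar 1, 1902: 28 days (February has 28).
Mar 1, 1902 → Apr 1, 1902: 31 days (March has 31).
Apr 1, 1902 → May 1, 1902: 30 days (April has 30).
May 1, 1902 → Jun 1, 1902: 31 days (May has 31).
Jun 1, 1902 → Jul 1, 1902: 30 days (June has 30).
Jul 1, 1902 → Aug 1, 1902: 31 days (July has 31).
Aug 1, 1902 → Sep 1, 1902: 31 days (August has 31).
Sep 1, 1902 → Oct 1, 1902: 30 days (September has 30).
Oct 1, 1902 → Nov 1, 1902: 31 days (October has 31).
Nov 1, 1902 → Nov 20, 1902: 19 days.
Total: 323 days.
323 mod 7 = 1, so Wednesday + 1 = Thursday.

Thursday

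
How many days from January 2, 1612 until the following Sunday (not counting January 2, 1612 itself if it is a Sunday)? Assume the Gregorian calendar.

6

Jan 2, 1612 is a Monday.
From Monday to the next Sunday is 6 days.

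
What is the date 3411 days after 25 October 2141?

February 26, 2151

+365 (one year) → Oct 25, 2142 (3046 left).
+365 (one year) → Oct 25, 2143 (2681 left).
+366 (one year; includes Feb 29, 2144) → Oct 25, 2144 (2315 left).
+365 (one year) → Oct 25, 2145 (1950 left).
+365 (one year) → Oct 25, 2146 (1585 left).
+365 (one year) → Oct 25, 2147 (1220 left).
+366 (one year; includes Feb 29, 2148) → Oct 25, 2148 (854 left).
+365 (one year) → Oct 25, 2149 (489 left).
+365 (one year) → Oct 25, 2150 (124 left).
Oct has 31 days: +7 → Nov 1, 2150 (117 left).
Nov has 30 days: +30 → Dec 1, 2150 (87 left).
Dec has 31 days: +31 → Jan 1, 2151 (56 left).
Jan has 31 days: +31 → Feb 1, 2151 (25 left).
+25 → Feb 26, 2151.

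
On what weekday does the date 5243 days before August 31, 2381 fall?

First find the weekday of Aug 31, 2381. Doomsday rule: the anchor day for the 2300s is Wednesday. For year 81: 81÷12 = 6 r 9, and 9÷4 = 2, so 6+9+2 = 17.
Wednesday + 17 ≡ Saturday — that's 2381's doomsday.
In August the doomsday date is Aug 8.
Aug 31 is 23 days after Aug 8; 23 mod 7 = 2, so Saturday + 2 = Monday.
5243 mod 7 = 0, so 5243 days before a Monday is Monday − 0 = Monday.

Monday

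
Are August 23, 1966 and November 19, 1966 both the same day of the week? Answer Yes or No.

No

From Aug 23, 1966 to Nov 19, 1966 is 88 days.
88 mod 7 = 4, so they are different weekdays.
(Aug 23, 1966 is a Tuesday; Nov 19, 1966 is a Saturday.)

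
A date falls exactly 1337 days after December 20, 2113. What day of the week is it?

First find the weekday of Dec 20, 2113. Doomsday rule: the anchor day for the 2100s is Sunday. For year 13: 13÷12 = 1 r 1, and 1÷4 = 0, so 1+1+0 = 2.
Sunday + 2 ≡ Tuesday — that's 2113's doomsday.
In December the doomsday date is Dec 12.
Dec 20 is 8 days after Dec 12; 8 mod 7 = 1, so Tuesday + 1 = Wednesday.
1337 mod 7 = 0, so 1337 days after a Wednesday is Wednesday + 0 = Wednesday.

Wednesday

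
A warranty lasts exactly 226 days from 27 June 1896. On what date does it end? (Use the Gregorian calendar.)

February 8, 1897

Jun has 30 days: +4 → Jul 1, 1896 (222 left).
Jul has 31 days: +31 → Aug 1, 1896 (191 left).
Aug has 31 days: +31 → Sep 1, 1896 (160 left).
Sep has 30 days: +30 → Oct 1, 1896 (130 left).
Oct has 31 days: +31 → Nov 1, 1896 (99 left).
Nov has 30 days: +30 → Dec 1, 1896 (69 left).
Dec has 31 days: +31 → Jan 1, 1897 (38 left).
Jan has 31 days: +31 → Feb 1, 1897 (7 left).
+7 → Feb 8, 1897.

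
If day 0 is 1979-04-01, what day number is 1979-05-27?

56

Apr 1, 1979 → May 1, 1979: 30 days (April has 30).
May 1, 1979 → May 27, 1979: 26 days.
Total: 56 days.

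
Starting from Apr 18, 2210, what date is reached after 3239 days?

+365 (one year) → Apr 18, 2211 (2874 left).
+366 (one year; includes Feb 29, 2212) → Apr 18, 2212 (2508 left).
+365 (one year) → Apr 18, 2213 (2143 left).
+365 (one year) → Apr 18, 2214 (1778 left).
+365 (one year) → Apr 18, 2215 (1413 left).
+366 (one year; includes Feb 29, 2216) → Apr 18, 2216 (1047 left).
+365 (one year) → Apr 18, 2217 (682 left).
+365 (one year) → Apr 18, 2218 (317 left).
Apr has 30 days: +13 → May 1, 2218 (304 left).
May has 31 days: +31 → Jun 1, 2218 (273 left).
Jun has 30 days: +30 → Jul 1, 2218 (243 left).
Jul has 31 days: +31 → Aug 1, 2218 (212 left).
Aug has 31 days: +31 → Sep 1, 2218 (181 left).
Sep has 30 days: +30 → Oct 1, 2218 (151 left).
Oct has 31 days: +31 → Nov 1, 2218 (120 left).
Nov has 30 days: +30 → Dec 1, 2218 (90 left).
Dec has 31 days: +31 → Jan 1, 2219 (59 left).
Jan has 31 days: +31 → Feb 1, 2219 (28 left).
Feb has 28 days: +28 → Mar 1, 2219 (0 left).

March 1, 2219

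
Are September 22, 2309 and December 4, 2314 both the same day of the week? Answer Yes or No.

No

From Sep 22, 2309 to Dec 4, 2314 is 1899 days.
1899 mod 7 = 2, so they are different weekdays.
(Sep 22, 2309 is a Wednesday; Dec 4, 2314 is a Friday.)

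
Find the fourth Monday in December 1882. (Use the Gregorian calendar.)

December 1, 1882 is a Friday.
The first Monday is therefore December 4 (3 days later).
The fourth Monday is 4 + 3×7 = December 25.

December 25, 1882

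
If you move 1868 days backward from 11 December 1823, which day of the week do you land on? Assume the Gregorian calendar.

First find the weekday of Dec 11, 1823. Doomsday rule: the anchor day for the 1800s is Friday. For year 23: 23÷12 = 1 r 11, and 11÷4 = 2, so 1+11+2 = 14.
Friday + 14 ≡ Friday — that's 1823's doomsday.
In December the doomsday date is Dec 12.
Dec 11 is 1 day before Dec 12; 1 mod 7 = 1, so Friday − 1 = Thursday.
1868 mod 7 = 6, so 1868 days before a Thursday is Thursday − 6 = Friday.

Friday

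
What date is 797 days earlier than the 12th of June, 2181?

April 7, 2179

−365 (one year) → Jun 12, 2180 (432 left).
−366 (one year; includes Feb 29, 2180) → Jun 12, 2179 (66 left).
−12 → May 31, 2179 (end of May, 31 days; 54 left).
−31 → Apr 30, 2179 (end of Apr, 30 days; 23 left).
−23 → Apr 7, 2179.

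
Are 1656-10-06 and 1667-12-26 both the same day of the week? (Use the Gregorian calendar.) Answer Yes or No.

No

From Oct 6, 1656 to Dec 26, 1667 is 4098 days.
4098 mod 7 = 3, so they are different weekdays.
(Oct 6, 1656 is a Friday; Dec 26, 1667 is a Monday.)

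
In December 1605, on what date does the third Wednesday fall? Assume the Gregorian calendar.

December 1, 1605 is a Thursday.
The first Wednesday is therefore December 7 (6 days later).
The third Wednesday is 7 + 2×7 = December 21.

December 21, 1605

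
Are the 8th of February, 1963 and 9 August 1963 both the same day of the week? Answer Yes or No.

Yes

From Feb 8, 1963 to Aug 9, 1963 is 182 days.
182 mod 7 = 0, so they are the same weekday.
(Feb 8, 1963 is a Friday; Aug 9, 1963 is a Friday.)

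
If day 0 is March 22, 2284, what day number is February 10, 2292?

Mar 22, 2284 → Mar 22, 2285: 365 days.
Mar 22, 2285 → Mar 22, 2286: 365 days.
Mar 22, 2286 → Mar 22, 2287: 365 days.
Mar 22, 2287 → Mar 22, 2288: 366 days (Feb 29, 2288 is in that span).
Mar 22, 2288 → Mar 22, 2289: 365 days.
Mar 22, 2289 → Mar 22, 2290: 365 days.
Mar 22, 2290 → Mar 22, 2291: 365 days.
Mar 22, 2291 → Apr 22, 2291: 31 days (March has 31).
Apr 22, 2291 → May 22, 2291: 30 days (April has 30).
May 22, 2291 → Jun 22, 2291: 31 days (May has 31).
Jun 22, 2291 → Jul 22, 2291: 30 days (June has 30).
Jul 22, 2291 → Aug 22, 2291: 31 days (July has 31).
Aug 22, 2291 → Sep 22, 2291: 31 days (August has 31).
Sep 22, 2291 → Oct 22, 2291: 30 days (September has 30).
Oct 22, 2291 → Nov 22, 2291: 31 days (October has 31).
Nov 22, 2291 → Dec 22, 2291: 30 days (November has 30).
Dec 22, 2291 → Jan 22, 2292: 31 days (December has 31).
Jan 22, 2292 → Feb 10, 2292: 19 days.
Total: 2881 days.

2881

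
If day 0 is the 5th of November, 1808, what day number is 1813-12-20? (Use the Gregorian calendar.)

1871

Nov 5, 1808 → Nov 5, 1809: 365 days.
Nov 5, 1809 → Nov 5, 1810: 365 days.
Nov 5, 1810 → Nov 5, 1811: 365 days.
Nov 5, 1811 → Nov 5, 1812: 366 days (Feb 29, 1812 is in that span).
Nov 5, 1812 → Nov 5, 1813: 365 days.
Nov 5, 1813 → Dec 5, 1813: 30 days (November has 30).
Dec 5, 1813 → Dec 20, 1813: 15 days.
Total: 1871 days.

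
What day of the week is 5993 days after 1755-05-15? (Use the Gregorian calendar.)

First find the weekday of May 15, 1755. Doomsday rule: the anchor day for the 1700s is Sunday. For year 55: 55÷12 = 4 r 7, and 7÷4 = 1, so 4+7+1 = 12.
Sunday + 12 ≡ Friday — that's 1755's doomsday.
In May the doomsday date is May 9.
May 15 is 6 days after May 9; 6 mod 7 = 6, so Friday + 6 = Thursday.
5993 mod 7 = 1, so 5993 days after a Thursday is Thursday + 1 = Friday.

Friday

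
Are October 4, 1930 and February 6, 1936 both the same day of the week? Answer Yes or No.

From Oct 4, 1930 to Feb 6, 1936 is 1951 days.
1951 mod 7 = 5, so they are different weekdays.
(Oct 4, 1930 is a Saturday; Feb 6, 1936 is a Thursday.)

No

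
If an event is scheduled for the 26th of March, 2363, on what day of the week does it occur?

Tuesday

Doomsday rule: the anchor day for the 2300s is Wednesday. For year 63: 63÷12 = 5 r 3, and 3÷4 = 0, so 5+3+0 = 8.
Wednesday + 8 ≡ Thursday — that's 2363's doomsday.
In March the doomsday date is Mar 14.
Mar 26 is 12 days after Mar 14; 12 mod 7 = 5, so Thursday + 5 = Tuesday.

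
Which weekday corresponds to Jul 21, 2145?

Wednesday

Doomsday rule: the anchor day for the 2100s is Sunday. For year 45: 45÷12 = 3 r 9, and 9÷4 = 2, so 3+9+2 = 14.
Sunday + 14 ≡ Sunday — that's 2145's doomsday.
In July the doomsday date is Jul 11.
Jul 21 is 10 days after Jul 11; 10 mod 7 = 3, so Sunday + 3 = Wednesday.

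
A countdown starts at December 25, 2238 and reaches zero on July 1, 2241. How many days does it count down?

919

Dec 25, 2238 → Dec 25, 2239: 365 days.
Dec 25, 2239 → Dec 25, 2240: 366 days (Feb 29, 2240 is in that span).
Dec 25, 2240 → Jan 25, 2241: 31 days (December has 31).
Jan 25, 2241 → Feb 25, 2241: 31 days (January has 31).
Feb 25, 2241 → Mar 25, 2241: 28 days (February has 28).
Mar 25, 2241 → Apr 25, 2241: 31 days (March has 31).
Apr 25, 2241 → May 25, 2241: 30 days (April has 30).
May 25, 2241 → Jun 25, 2241: 31 days (May has 31).
Jun 25, 2241 → Jul 1, 2241: 6 days.
Total: 919 days.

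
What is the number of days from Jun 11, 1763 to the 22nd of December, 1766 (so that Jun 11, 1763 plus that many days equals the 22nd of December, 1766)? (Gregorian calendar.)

1290

Jun 11, 1763 → Jun 11, 1764: 366 days (Feb 29, 1764 is in that span).
Jun 11, 1764 → Jun 11, 1765: 365 days.
Jun 11, 1765 → Jun 11, 1766: 365 days.
Jun 11, 1766 → Jul 11, 1766: 30 days (June has 30).
Jul 11, 1766 → Aug 11, 1766: 31 days (July has 31).
Aug 11, 1766 → Sep 11, 1766: 31 days (August has 31).
Sep 11, 1766 → Oct 11, 1766: 30 days (September has 30).
Oct 11, 1766 → Nov 11, 1766: 31 days (October has 31).
Nov 11, 1766 → Dec 11, 1766: 30 days (November has 30).
Dec 11, 1766 → Dec 22, 1766: 11 days.
Total: 1290 days.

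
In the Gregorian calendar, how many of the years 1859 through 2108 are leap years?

61

Multiples of 4 in [1859,2108]: 63.
Of those, multiples of 100: 3 (not leap unless ÷400).
Multiples of 400: 1.
Leap years = 63 − 3 + 1 = 61.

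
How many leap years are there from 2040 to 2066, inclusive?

7

Multiples of 4 in [2040,2066]: 7.
Of those, multiples of 100: 0 (not leap unless ÷400).
Multiples of 400: 0.
Leap years = 7 − 0 + 0 = 7.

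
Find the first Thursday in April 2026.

April 2, 2026

April 1, 2026 is a Wednesday.
The first Thursday is therefore April 2 (1 days later).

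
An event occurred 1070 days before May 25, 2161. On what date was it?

June 20, 2158

−365 (one year) → May 25, 2160 (705 left).
−366 (one year; includes Feb 29, 2160) → May 25, 2159 (339 left).
−25 → Apr 30, 2159 (end of Apr, 30 days; 314 left).
−30 → Mar 31, 2159 (end of Mar, 31 days; 284 left).
−31 → Feb 28, 2159 (end of Feb, 28 days; 253 left).
−28 → Jan 31, 2159 (end of Jan, 31 days; 225 left).
−31 → Dec 31, 2158 (end of Dec, 31 days; 194 left).
−31 → Nov 30, 2158 (end of Nov, 30 days; 163 left).
−30 → Oct 31, 2158 (end of Oct, 31 days; 133 left).
−31 → Sep 30, 2158 (end of Sep, 30 days; 102 left).
−30 → Aug 31, 2158 (end of Aug, 31 days; 72 left).
−31 → Jul 31, 2158 (end of Jul, 31 days; 41 left).
−31 → Jun 30, 2158 (end of Jun, 30 days; 10 left).
−10 → Jun 20, 2158.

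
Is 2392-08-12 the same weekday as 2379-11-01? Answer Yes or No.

No

From Nov 1, 2379 to Aug 12, 2392 is 4668 days.
4668 mod 7 = 6, so they are different weekdays.
(Nov 1, 2379 is a Thursday; Aug 12, 2392 is a Wednesday.)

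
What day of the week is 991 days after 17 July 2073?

Friday

First find the weekday of Jul 17, 2073. Doomsday rule: the anchor day for the 2000s is Tuesday. For year 73: 73÷12 = 6 r 1, and 1÷4 = 0, so 6+1+0 = 7.
Tuesday + 7 ≡ Tuesday — that's 2073's doomsday.
In July the doomsday date is Jul 11.
Jul 17 is 6 days after Jul 11; 6 mod 7 = 6, so Tuesday + 6 = Monday.
991 mod 7 = 4, so 991 days after a Monday is Monday + 4 = Friday.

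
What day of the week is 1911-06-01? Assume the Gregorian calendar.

Thursday

Doomsday rule: the anchor day for the 1900s is Wednesday. For year 11: 11÷12 = 0 r 11, and 11÷4 = 2, so 0+11+2 = 13.
Wednesday + 13 ≡ Tuesday — that's 1911's doomsday.
In June the doomsday date is Jun 6.
Jun 1 is 5 days before Jun 6; 5 mod 7 = 5, so Tuesday − 5 = Thursday.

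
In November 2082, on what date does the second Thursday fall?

November 1, 2082 is a Sunday.
The first Thursday is therefore November 5 (4 days later).
The second Thursday is 5 + 1×7 = November 12.

November 12, 2082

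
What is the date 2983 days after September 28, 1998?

+365 (one year) → Sep 28, 1999 (2618 left).
+366 (one year; includes Feb 29, 2000) → Sep 28, 2000 (2252 left).
+365 (one year) → Sep 28, 2001 (1887 left).
+365 (one year) → Sep 28, 2002 (1522 left).
+365 (one year) → Sep 28, 2003 (1157 left).
+366 (one year; includes Feb 29, 2004) → Sep 28, 2004 (791 left).
+365 (one year) → Sep 28, 2005 (426 left).
+365 (one year) → Sep 28, 2006 (61 left).
Sep has 30 days: +3 → Oct 1, 2006 (58 left).
Oct has 31 days: +31 → Nov 1, 2006 (27 left).
+27 → Nov 28, 2006.

November 28, 2006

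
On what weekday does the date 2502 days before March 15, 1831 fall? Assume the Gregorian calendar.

Saturday

First find the weekday of Mar 15, 1831. Doomsday rule: the anchor day for the 1800s is Friday. For year 31: 31÷12 = 2 r 7, and 7÷4 = 1, so 2+7+1 = 10.
Friday + 10 ≡ Monday — that's 1831's doomsday.
In March the doomsday date is Mar 14.
Mar 15 is 1 day after Mar 14; 1 mod 7 = 1, so Monday + 1 = Tuesday.
2502 mod 7 = 3, so 2502 days before a Tuesday is Tuesday − 3 = Saturday.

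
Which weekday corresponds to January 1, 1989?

Sunday

Doomsday rule: the anchor day for the 1900s is Wednesday. For year 89: 89÷12 = 7 r 5, and 5÷4 = 1, so 7+5+1 = 13.
Wednesday + 13 ≡ Tuesday — that's 1989's doomsday.
In January the doomsday date is Jan 3 (1989 is not a leap year).
Jan 1 is 2 days before Jan 3; 2 mod 7 = 2, so Tuesday − 2 = Sunday.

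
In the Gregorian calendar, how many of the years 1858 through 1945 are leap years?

21

Multiples of 4 in [1858,1945]: 22.
Of those, multiples of 100: 1 (not leap unless ÷400).
Multiples of 400: 0.
Leap years = 22 − 1 + 0 = 21.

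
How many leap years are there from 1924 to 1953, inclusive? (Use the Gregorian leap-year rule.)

8

Multiples of 4 in [1924,1953]: 8.
Of those, multiples of 100: 0 (not leap unless ÷400).
Multiples of 400: 0.
Leap years = 8 − 0 + 0 = 8.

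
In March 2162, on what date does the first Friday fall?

March 1, 2162 is a Monday.
The first Friday is therefore March 5 (4 days later).

March 5, 2162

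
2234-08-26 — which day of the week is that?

Tuesday

January 1, 2234 is a Wednesday.
Jan 1, 2234 → Feb 1, 2234: 31 days (January has 31).
Feb 1, 2234 → Mar 1, 2234: 28 days (February has 28).
Mar 1, 2234 → Apr 1, 2234: 31 days (March has 31).
Apr 1, 2234 → May 1, 2234: 30 days (April has 30).
May 1, 2234 → Jun 1, 2234: 31 days (May has 31).
Jun 1, 2234 → Jul 1, 2234: 30 days (June has 30).
Jul 1, 2234 → Aug 1, 2234: 31 days (July has 31).
Aug 1, 2234 → Aug 26, 2234: 25 days.
Total: 237 days.
237 mod 7 = 6, so Wednesday + 6 = Tuesday.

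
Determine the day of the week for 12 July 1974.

Doomsday rule: the anchor day for the 1900s is Wednesday. For year 74: 74÷12 = 6 r 2, and 2÷4 = 0, so 6+2+0 = 8.
Wednesday + 8 ≡ Thursday — that's 1974's doomsday.
In July the doomsday date is Jul 11.
Jul 12 is 1 day after Jul 11; 1 mod 7 = 1, so Thursday + 1 = Friday.

Friday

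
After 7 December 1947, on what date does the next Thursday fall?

Dec 7, 1947 is a Sunday.
From Sunday to the next Thursday is 4 days.
Dec 7, 1947 + 4 = Dec 11, 1947.

December 11, 1947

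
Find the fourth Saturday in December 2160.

December 1, 2160 is a Monday.
The first Saturday is therefore December 6 (5 days later).
The fourth Saturday is 6 + 3×7 = December 27.

December 27, 2160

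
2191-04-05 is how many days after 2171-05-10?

May 10, 2171 → May 10, 2172: 366 days (Feb 29, 2172 is in that span).
May 10, 2172 → May 10, 2173: 365 days.
May 10, 2173 → May 10, 2174: 365 days.
May 10, 2174 → May 10, 2175: 365 days.
May 10, 2175 → May 10, 2176: 366 days (Feb 29, 2176 is in that span).
May 10, 2176 → May 10, 2177: 365 days.
May 10, 2177 → May 10, 2178: 365 days.
May 10, 2178 → May 10, 2179: 365 days.
May 10, 2179 → May 10, 2180: 366 days (Feb 29, 2180 is in that span).
May 10, 2180 → May 10, 2181: 365 days.
May 10, 2181 → May 10, 2182: 365 days.
May 10, 2182 → May 10, 2183: 365 days.
May 10, 2183 → May 10, 2184: 366 days (Feb 29, 2184 is in that span).
May 10, 2184 → May 10, 2185: 365 days.
May 10, 2185 → May 10, 2186: 365 days.
May 10, 2186 → May 10, 2187: 365 days.
May 10, 2187 → May 10, 2188: 366 days (Feb 29, 2188 is in that span).
May 10, 2188 → May 10, 2189: 365 days.
May 10, 2189 → May 10, 2190: 365 days.
May 10, 2190 → Jun 10, 2190: 31 days (May has 31).
Jun 10, 2190 → Jul 10, 2190: 30 days (June has 30).
Jul 10, 2190 → Aug 10, 2190: 31 days (July has 31).
Aug 10, 2190 → Sep 10, 2190: 31 days (August has 31).
Sep 10, 2190 → Oct 10, 2190: 30 days (September has 30).
Oct 10, 2190 → Nov 10, 2190: 31 days (October has 31).
Nov 10, 2190 → Dec 10, 2190: 30 days (November has 30).
Dec 10, 2190 → Jan 10, 2191: 31 days (December has 31).
Jan 10, 2191 → Feb 10, 2191: 31 days (January has 31).
Feb 10, 2191 → Mar 10, 2191: 28 days (February has 28).
Mar 10, 2191 → Apr 5, 2191: 26 days.
Total: 7270 days.

7270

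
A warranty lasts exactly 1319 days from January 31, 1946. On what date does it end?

September 11, 1949

+365 (one year) → Jan 31, 1947 (954 left).
+365 (one year) → Jan 31, 1948 (589 left).
+366 (one year; includes Feb 29, 1948) → Jan 31, 1949 (223 left).
Jan has 31 days: +1 → Feb 1, 1949 (222 left).
Feb has 28 days: +28 → Mar 1, 1949 (194 left).
Mar has 31 days: +31 → Apr 1, 1949 (163 left).
Apr has 30 days: +30 → May 1, 1949 (133 left).
May has 31 days: +31 → Jun 1, 1949 (102 left).
Jun has 30 days: +30 → Jul 1, 1949 (72 left).
Jul has 31 days: +31 → Aug 1, 1949 (41 left).
Aug has 31 days: +31 → Sep 1, 1949 (10 left).
+10 → Sep 11, 1949.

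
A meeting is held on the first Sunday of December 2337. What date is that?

December 1, 2337 is a Wednesday.
The first Sunday is therefore December 5 (4 days later).

December 5, 2337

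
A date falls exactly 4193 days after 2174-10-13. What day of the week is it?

Oct 13, 2174 is a Thursday.
4193 mod 7 = 0, so 4193 days after a Thursday is Thursday + 0 = Thursday.

Thursday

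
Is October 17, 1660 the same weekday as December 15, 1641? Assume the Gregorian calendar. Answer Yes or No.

Yes

From Dec 15, 1641 to Oct 17, 1660 is 6881 days.
6881 mod 7 = 0, so they are the same weekday.
(Dec 15, 1641 is a Sunday; Oct 17, 1660 is a Sunday.)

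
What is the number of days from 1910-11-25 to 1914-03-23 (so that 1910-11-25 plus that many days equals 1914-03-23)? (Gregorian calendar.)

Nov 25, 1910 → Nov 25, 1911: 365 days.
Nov 25, 1911 → Nov 25, 1912: 366 days (Feb 29, 1912 is in that span).
Nov 25, 1912 → Nov 25, 1913: 365 days.
Nov 25, 1913 → Dec 25, 1913: 30 days (November has 30).
Dec 25, 1913 → Jan 25, 1914: 31 days (December has 31).
Jan 25, 1914 → Feb 25, 1914: 31 days (January has 31).
Feb 25, 1914 → Mar 23, 1914: 26 days.
Total: 1214 days.

1214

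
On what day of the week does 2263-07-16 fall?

Thursday

Doomsday rule: the anchor day for the 2200s is Friday. For year 63: 63÷12 = 5 r 3, and 3÷4 = 0, so 5+3+0 = 8.
Friday + 8 ≡ Saturday — that's 2263's doomsday.
In July the doomsday date is Jul 11.
Jul 16 is 5 days after Jul 11; 5 mod 7 = 5, so Saturday + 5 = Thursday.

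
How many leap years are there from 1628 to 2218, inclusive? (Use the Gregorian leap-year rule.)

Multiples of 4 in [1628,2218]: 148.
Of those, multiples of 100: 6 (not leap unless ÷400).
Multiples of 400: 1.
Leap years = 148 − 6 + 1 = 143.

143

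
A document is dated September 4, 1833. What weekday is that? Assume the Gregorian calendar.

Doomsday rule: the anchor day for the 1800s is Friday. For year 33: 33÷12 = 2 r 9, and 9÷4 = 2, so 2+9+2 = 13.
Friday + 13 ≡ Thursday — that's 1833's doomsday.
In September the doomsday date is Sep 5.
Sep 4 is 1 day before Sep 5; 1 mod 7 = 1, so Thursday − 1 = Wednesday.

Wednesday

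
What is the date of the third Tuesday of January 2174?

January 1, 2174 is a Saturday.
The first Tuesday is therefore January 4 (3 days later).
The third Tuesday is 4 + 2×7 = January 18.

January 18, 2174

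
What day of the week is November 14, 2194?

Doomsday rule: the anchor day for the 2100s is Sunday. For year 94: 94÷12 = 7 r 10, and 10÷4 = 2, so 7+10+2 = 19.
Sunday + 19 ≡ Friday — that's 2194's doomsday.
In November the doomsday date is Nov 7.
Nov 14 is 7 days after Nov 7; 7 mod 7 = 0, so Friday + 0 = Friday.

Friday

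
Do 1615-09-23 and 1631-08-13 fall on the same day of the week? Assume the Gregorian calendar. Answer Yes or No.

From Sep 23, 1615 to Aug 13, 1631 is 5803 days.
5803 mod 7 = 0, so they are the same weekday.
(Sep 23, 1615 is a Wednesday; Aug 13, 1631 is a Wednesday.)

Yes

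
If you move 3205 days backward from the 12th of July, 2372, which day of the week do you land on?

Jul 12, 2372 is a Wednesday.
3205 mod 7 = 6, so 3205 days before a Wednesday is Wednesday − 6 = Thursday.

Thursday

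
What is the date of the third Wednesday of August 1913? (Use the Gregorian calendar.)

August 1, 1913 is a Friday.
The first Wednesday is therefore August 6 (5 days later).
The third Wednesday is 6 + 2×7 = August 20.

August 20, 1913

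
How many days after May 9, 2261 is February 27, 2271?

May 9, 2261 → May 9, 2262: 365 days.
May 9, 2262 → May 9, 2263: 365 days.
May 9, 2263 → May 9, 2264: 366 days (Feb 29, 2264 is in that span).
May 9, 2264 → May 9, 2265: 365 days.
May 9, 2265 → May 9, 2266: 365 days.
May 9, 2266 → May 9, 2267: 365 days.
May 9, 2267 → May 9, 2268: 366 days (Feb 29, 2268 is in that span).
May 9, 2268 → May 9, 2269: 365 days.
May 9, 2269 → May 9, 2270: 365 days.
May 9, 2270 → Jun 9, 2270: 31 days (May has 31).
Jun 9, 2270 → Jul 9, 2270: 30 days (June has 30).
Jul 9, 2270 → Aug 9, 2270: 31 days (July has 31).
Aug 9, 2270 → Sep 9, 2270: 31 days (August has 31).
Sep 9, 2270 → Oct 9, 2270: 30 days (September has 30).
Oct 9, 2270 → Nov 9, 2270: 31 days (October has 31).
Nov 9, 2270 → Dec 9, 2270: 30 days (November has 30).
Dec 9, 2270 → Jan 9, 2271: 31 days (December has 31).
Jan 9, 2271 → Feb 9, 2271: 31 days (January has 31).
Feb 9, 2271 → Feb 27, 2271: 18 days.
Total: 3581 days.

3581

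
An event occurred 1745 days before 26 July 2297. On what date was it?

−365 (one year) → Jul 26, 2296 (1380 left).
−366 (one year; includes Feb 29, 2296) → Jul 26, 2295 (1014 left).
−365 (one year) → Jul 26, 2294 (649 left).
−365 (one year) → Jul 26, 2293 (284 left).
−26 → Jun 30, 2293 (end of Jun, 30 days; 258 left).
−30 → May 31, 2293 (end of May, 31 days; 228 left).
−31 → Apr 30, 2293 (end of Apr, 30 days; 197 left).
−30 → Mar 31, 2293 (end of Mar, 31 days; 167 left).
−31 → Feb 28, 2293 (end of Feb, 28 days; 136 left).
−28 → Jan 31, 2293 (end of Jan, 31 days; 108 left).
−31 → Dec 31, 2292 (end of Dec, 31 days; 77 left).
−31 → Nov 30, 2292 (end of Nov, 30 days; 46 left).
−30 → Oct 31, 2292 (end of Oct, 31 days; 16 left).
−16 → Oct 15, 2292.

October 15, 2292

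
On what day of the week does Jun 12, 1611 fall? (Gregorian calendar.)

Sunday

Doomsday rule: the anchor day for the 1600s is Tuesday. For year 11: 11÷12 = 0 r 11, and 11÷4 = 2, so 0+11+2 = 13.
Tuesday + 13 ≡ Monday — that's 1611's doomsday.
In June the doomsday date is Jun 6.
Jun 12 is 6 days after Jun 6; 6 mod 7 = 6, so Monday + 6 = Sunday.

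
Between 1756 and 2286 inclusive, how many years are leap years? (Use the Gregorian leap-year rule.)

Multiples of 4 in [1756,2286]: 133.
Of those, multiples of 100: 5 (not leap unless ÷400).
Multiples of 400: 1.
Leap years = 133 − 5 + 1 = 129.

129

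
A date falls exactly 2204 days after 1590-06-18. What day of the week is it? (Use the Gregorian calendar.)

Sunday

First find the weekday of Jun 18, 1590. Doomsday rule: the anchor day for the 1500s is Wednesday. For year 90: 90÷12 = 7 r 6, and 6÷4 = 1, so 7+6+1 = 14.
Wednesday + 14 ≡ Wednesday — that's 1590's doomsday.
In June the doomsday date is Jun 6.
Jun 18 is 12 days after Jun 6; 12 mod 7 = 5, so Wednesday + 5 = Monday.
2204 mod 7 = 6, so 2204 days after a Monday is Monday + 6 = Sunday.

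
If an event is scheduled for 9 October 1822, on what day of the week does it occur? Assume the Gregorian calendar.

Doomsday rule: the anchor day for the 1800s is Friday. For year 22: 22÷12 = 1 r 10, and 10÷4 = 2, so 1+10+2 = 13.
Friday + 13 ≡ Thursday — that's 1822's doomsday.
In October the doomsday date is Oct 10.
Oct 9 is 1 day before Oct 10; 1 mod 7 = 1, so Thursday − 1 = Wednesday.

Wednesday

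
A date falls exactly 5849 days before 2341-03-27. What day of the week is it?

Mar 27, 2341 is a Thursday.
5849 mod 7 = 4, so 5849 days before a Thursday is Thursday − 4 = Sunday.

Sunday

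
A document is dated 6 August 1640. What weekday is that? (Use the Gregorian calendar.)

Monday

Doomsday rule: the anchor day for the 1600s is Tuesday. For year 40: 40÷12 = 3 r 4, and 4÷4 = 1, so 3+4+1 = 8.
Tuesday + 8 ≡ Wednesday — that's 1640's doomsday.
In August the doomsday date is Aug 8.
Aug 6 is 2 days before Aug 8; 2 mod 7 = 2, so Wednesday − 2 = Monday.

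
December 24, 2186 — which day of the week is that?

Doomsday rule: the anchor day for the 2100s is Sunday. For year 86: 86÷12 = 7 r 2, and 2÷4 = 0, so 7+2+0 = 9.
Sunday + 9 ≡ Tuesday — that's 2186's doomsday.
In December the doomsday date is Dec 12.
Dec 24 is 12 days after Dec 12; 12 mod 7 = 5, so Tuesday + 5 = Sunday.

Sunday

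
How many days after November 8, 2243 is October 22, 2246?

Nov 8, 2243 → Nov 8, 2244: 366 days (Feb 29, 2244 is in that span).
Nov 8, 2244 → Nov 8, 2245: 365 days.
Nov 8, 2245 → Dec 8, 2245: 30 days (November has 30).
Dec 8, 2245 → Jan 8, 2246: 31 days (December has 31).
Jan 8, 2246 → Feb 8, 2246: 31 days (January has 31).
Feb 8, 2246 → Mar 8, 2246: 28 days (February has 28).
Mar 8, 2246 → Apr 8, 2246: 31 days (March has 31).
Apr 8, 2246 → May 8, 2246: 30 days (April has 30).
May 8, 2246 → Jun 8, 2246: 31 days (May has 31).
Jun 8, 2246 → Jul 8, 2246: 30 days (June has 30).
Jul 8, 2246 → Aug 8, 2246: 31 days (July has 31).
Aug 8, 2246 → Sep 8, 2246: 31 days (August has 31).
Sep 8, 2246 → Oct 8, 2246: 30 days (September has 30).
Oct 8, 2246 → Oct 22, 2246: 14 days.
Total: 1079 days.

1079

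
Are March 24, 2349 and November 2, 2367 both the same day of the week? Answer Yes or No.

Yes

From Mar 24, 2349 to Nov 2, 2367 is 6797 days.
6797 mod 7 = 0, so they are the same weekday.
(Mar 24, 2349 is a Thursday; Nov 2, 2367 is a Thursday.)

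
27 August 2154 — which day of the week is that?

Doomsday rule: the anchor day for the 2100s is Sunday. For year 54: 54÷12 = 4 r 6, and 6÷4 = 1, so 4+6+1 = 11.
Sunday + 11 ≡ Thursday — that's 2154's doomsday.
In August the doomsday date is Aug 8.
Aug 27 is 19 days after Aug 8; 19 mod 7 = 5, so Thursday + 5 = Tuesday.

Tuesday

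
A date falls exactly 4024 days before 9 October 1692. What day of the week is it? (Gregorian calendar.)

Oct 9, 1692 is a Thursday.
4024 mod 7 = 6, so 4024 days before a Thursday is Thursday − 6 = Friday.

Friday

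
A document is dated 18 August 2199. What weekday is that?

Doomsday rule: the anchor day for the 2100s is Sunday. For year 99: 99÷12 = 8 r 3, and 3÷4 = 0, so 8+3+0 = 11.
Sunday + 11 ≡ Thursday — that's 2199's doomsday.
In August the doomsday date is Aug 8.
Aug 18 is 10 days after Aug 8; 10 mod 7 = 3, so Thursday + 3 = Sunday.

Sunday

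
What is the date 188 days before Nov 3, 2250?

April 29, 2250

−3 → Oct 31, 2250 (end of Oct, 31 days; 185 left).
−31 → Sep 30, 2250 (end of Sep, 30 days; 154 left).
−30 → Aug 31, 2250 (end of Aug, 31 days; 124 left).
−31 → Jul 31, 2250 (end of Jul, 31 days; 93 left).
−31 → Jun 30, 2250 (end of Jun, 30 days; 62 left).
−30 → May 31, 2250 (end of May, 31 days; 32 left).
−31 → Apr 30, 2250 (end of Apr, 30 days; 1 left).
−1 → Apr 29, 2250.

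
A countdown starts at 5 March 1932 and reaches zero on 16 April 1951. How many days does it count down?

Mar 5, 1932 → Mar 5, 1933: 365 days.
Mar 5, 1933 → Mar 5, 1934: 365 days.
Mar 5, 1934 → Mar 5, 1935: 365 days.
Mar 5, 1935 → Mar 5, 1936: 366 days (Feb 29, 1936 is in that span).
Mar 5, 1936 → Mar 5, 1937: 365 days.
Mar 5, 1937 → Mar 5, 1938: 365 days.
Mar 5, 1938 → Mar 5, 1939: 365 days.
Mar 5, 1939 → Mar 5, 1940: 366 days (Feb 29, 1940 is in that span).
Mar 5, 1940 → Mar 5, 1941: 365 days.
Mar 5, 1941 → Mar 5, 1942: 365 days.
Mar 5, 1942 → Mar 5, 1943: 365 days.
Mar 5, 1943 → Mar 5, 1944: 366 days (Feb 29, 1944 is in that span).
Mar 5, 1944 → Mar 5, 1945: 365 days.
Mar 5, 1945 → Mar 5, 1946: 365 days.
Mar 5, 1946 → Mar 5, 1947: 365 days.
Mar 5, 1947 → Mar 5, 1948: 366 days (Feb 29, 1948 is in that span).
Mar 5, 1948 → Mar 5, 1949: 365 days.
Mar 5, 1949 → Mar 5, 1950: 365 days.
Mar 5, 1950 → Mar 5, 1951: 365 days.
Mar 5, 1951 → Apr 5, 1951: 31 days (March has 31).
Apr 5, 1951 → Apr 16, 1951: 11 days.
Total: 6981 days.

6981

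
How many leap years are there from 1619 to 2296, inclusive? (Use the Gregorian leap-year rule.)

165

Multiples of 4 in [1619,2296]: 170.
Of those, multiples of 100: 6 (not leap unless ÷400).
Multiples of 400: 1.
Leap years = 170 − 6 + 1 = 165.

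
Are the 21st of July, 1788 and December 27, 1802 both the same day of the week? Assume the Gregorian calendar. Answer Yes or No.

Yes

From Jul 21, 1788 to Dec 27, 1802 is 5271 days.
5271 mod 7 = 0, so they are the same weekday.
(Jul 21, 1788 is a Monday; Dec 27, 1802 is a Monday.)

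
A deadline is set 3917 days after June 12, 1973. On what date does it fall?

+365 (one year) → Jun 12, 1974 (3552 left).
+365 (one year) → Jun 12, 1975 (3187 left).
+366 (one year; includes Feb 29, 1976) → Jun 12, 1976 (2821 left).
+365 (one year) → Jun 12, 1977 (2456 left).
+365 (one year) → Jun 12, 1978 (2091 left).
+365 (one year) → Jun 12, 1979 (1726 left).
+366 (one year; includes Feb 29, 1980) → Jun 12, 1980 (1360 left).
+365 (one year) → Jun 12, 1981 (995 left).
+365 (one year) → Jun 12, 1982 (630 left).
+365 (one year) → Jun 12, 1983 (265 left).
Jun has 30 days: +19 → Jul 1, 1983 (246 left).
Jul has 31 days: +31 → Aug 1, 1983 (215 left).
Aug has 31 days: +31 → Sep 1, 1983 (184 left).
Sep has 30 days: +30 → Oct 1, 1983 (154 left).
Oct has 31 days: +31 → Nov 1, 1983 (123 left).
Nov has 30 days: +30 → Dec 1, 1983 (93 left).
Dec has 31 days: +31 → Jan 1, 1984 (62 left).
Jan has 31 days: +31 → Feb 1, 1984 (31 left).
Feb has 29 days: +29 → Mar 1, 1984 (2 left).
+2 → Mar 3, 1984.

March 3, 1984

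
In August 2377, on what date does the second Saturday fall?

August 1, 2377 is a Monday.
The first Saturday is therefore August 6 (5 days later).
The second Saturday is 6 + 1×7 = August 13.

August 13, 2377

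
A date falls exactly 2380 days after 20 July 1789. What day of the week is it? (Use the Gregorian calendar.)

Monday

Jul 20, 1789 is a Monday.
2380 mod 7 = 0, so 2380 days after a Monday is Monday + 0 = Monday.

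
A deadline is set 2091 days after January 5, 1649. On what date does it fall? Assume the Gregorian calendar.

+365 (one year) → Jan 5, 1650 (1726 left).
+365 (one year) → Jan 5, 1651 (1361 left).
+365 (one year) → Jan 5, 1652 (996 left).
+366 (one year; includes Feb 29, 1652) → Jan 5, 1653 (630 left).
+365 (one year) → Jan 5, 1654 (265 left).
Jan has 31 days: +27 → Feb 1, 1654 (238 left).
Feb has 28 days: +28 → Mar 1, 1654 (210 left).
Mar has 31 days: +31 → Apr 1, 1654 (179 left).
Apr has 30 days: +30 → May 1, 1654 (149 left).
May has 31 days: +31 → Jun 1, 1654 (118 left).
Jun has 30 days: +30 → Jul 1, 1654 (88 left).
Jul has 31 days: +31 → Aug 1, 1654 (57 left).
Aug has 31 days: +31 → Sep 1, 1654 (26 left).
+26 → Sep 27, 1654.

September 27, 1654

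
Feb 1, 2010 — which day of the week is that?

Monday

January 1, 2010 is a Friday.
Jan 1, 2010 → Feb 1, 2010: 31 days.
Total: 31 days.
31 mod 7 = 3, so Friday + 3 = Monday.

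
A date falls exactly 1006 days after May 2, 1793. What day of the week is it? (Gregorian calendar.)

Tuesday

May 2, 1793 is a Thursday.
1006 mod 7 = 5, so 1006 days after a Thursday is Thursday + 5 = Tuesday.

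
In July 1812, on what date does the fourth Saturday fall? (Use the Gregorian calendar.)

July 1, 1812 is a Wednesday.
The first Saturday is therefore July 4 (3 days later).
The fourth Saturday is 4 + 3×7 = July 25.

July 25, 1812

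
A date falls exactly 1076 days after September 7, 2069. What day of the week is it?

First find the weekday of Sep 7, 2069. Doomsday rule: the anchor day for the 2000s is Tuesday. For year 69: 69÷12 = 5 r 9, and 9÷4 = 2, so 5+9+2 = 16.
Tuesday + 16 ≡ Thursday — that's 2069's doomsday.
In September the doomsday date is Sep 5.
Sep 7 is 2 days after Sep 5; 2 mod 7 = 2, so Thursday + 2 = Saturday.
1076 mod 7 = 5, so 1076 days after a Saturday is Saturday + 5 = Thursday.

Thursday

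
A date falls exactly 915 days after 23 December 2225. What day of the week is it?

Wednesday

First find the weekday of Dec 23, 2225. Doomsday rule: the anchor day for the 2200s is Friday. For year 25: 25÷12 = 2 r 1, and 1÷4 = 0, so 2+1+0 = 3.
Friday + 3 ≡ Monday — that's 2225's doomsday.
In December the doomsday date is Dec 12.
Dec 23 is 11 days after Dec 12; 11 mod 7 = 4, so Monday + 4 = Friday.
915 mod 7 = 5, so 915 days after a Friday is Friday + 5 = Wednesday.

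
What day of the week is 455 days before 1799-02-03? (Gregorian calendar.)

Sunday

First find the weekday of Feb 3, 1799. Doomsday rule: the anchor day for the 1700s is Sunday. For year 99: 99÷12 = 8 r 3, and 3÷4 = 0, so 8+3+0 = 11.
Sunday + 11 ≡ Thursday — that's 1799's doomsday.
In February the doomsday date is Feb 28 (1799 is not a leap year).
Feb 3 is 25 days before Feb 28; 25 mod 7 = 4, so Thursday − 4 = Sunday.
455 mod 7 = 0, so 455 days before a Sunday is Sunday − 0 = Sunday.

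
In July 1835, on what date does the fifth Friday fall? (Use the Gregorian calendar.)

July 1, 1835 is a Wednesday.
The first Friday is therefore July 3 (2 days later).
The fifth Friday is 3 + 4×7 = July 31.

July 31, 1835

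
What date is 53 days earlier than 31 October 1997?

September 8, 1997

−31 → Sep 30, 1997 (end of Sep, 30 days; 22 left).
−22 → Sep 8, 1997.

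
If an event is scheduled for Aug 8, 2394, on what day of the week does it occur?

Doomsday rule: the anchor day for the 2300s is Wednesday. For year 94: 94÷12 = 7 r 10, and 10÷4 = 2, so 7+10+2 = 19.
Wednesday + 19 ≡ Monday — that's 2394's doomsday.
In August the doomsday date is Aug 8.
Aug 8 is the doomsday itself: Monday.

Monday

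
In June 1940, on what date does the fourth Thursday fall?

June 1, 1940 is a Saturday.
The first Thursday is therefore June 6 (5 days later).
The fourth Thursday is 6 + 3×7 = June 27.

June 27, 1940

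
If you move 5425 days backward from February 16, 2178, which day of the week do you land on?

First find the weekday of Feb 16, 2178. Doomsday rule: the anchor day for the 2100s is Sunday. For year 78: 78÷12 = 6 r 6, and 6÷4 = 1, so 6+6+1 = 13.
Sunday + 13 ≡ Saturday — that's 2178's doomsday.
In February the doomsday date is Feb 28 (2178 is not a leap year).
Feb 16 is 12 days before Feb 28; 12 mod 7 = 5, so Saturday − 5 = Monday.
5425 mod 7 = 0, so 5425 days before a Monday is Monday − 0 = Monday.

Monday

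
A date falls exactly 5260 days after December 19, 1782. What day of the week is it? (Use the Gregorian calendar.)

Dec 19, 1782 is a Thursday.
5260 mod 7 = 3, so 5260 days after a Thursday is Thursday + 3 = Sunday.

Sunday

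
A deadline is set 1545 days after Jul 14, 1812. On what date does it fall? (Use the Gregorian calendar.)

October 6, 1816

+365 (one year) → Jul 14, 1813 (1180 left).
+365 (one year) → Jul 14, 1814 (815 left).
+365 (one year) → Jul 14, 1815 (450 left).
+366 (one year; includes Feb 29, 1816) → Jul 14, 1816 (84 left).
Jul has 31 days: +18 → Aug 1, 1816 (66 left).
Aug has 31 days: +31 → Sep 1, 1816 (35 left).
Sep has 30 days: +30 → Oct 1, 1816 (5 left).
+5 → Oct 6, 1816.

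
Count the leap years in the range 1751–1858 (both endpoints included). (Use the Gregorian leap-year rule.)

Multiples of 4 in [1751,1858]: 27.
Of those, multiples of 100: 1 (not leap unless ÷400).
Multiples of 400: 0.
Leap years = 27 − 1 + 0 = 26.

26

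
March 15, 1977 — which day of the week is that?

Tuesday

Doomsday rule: the anchor day for the 1900s is Wednesday. For year 77: 77÷12 = 6 r 5, and 5÷4 = 1, so 6+5+1 = 12.
Wednesday + 12 ≡ Monday — that's 1977's doomsday.
In March the doomsday date is Mar 14.
Mar 15 is 1 day after Mar 14; 1 mod 7 = 1, so Monday + 1 = Tuesday.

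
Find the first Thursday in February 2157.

February 1, 2157 is a Tuesday.
The first Thursday is therefore February 3 (2 days later).

February 3, 2157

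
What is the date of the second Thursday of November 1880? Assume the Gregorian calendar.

November 1, 1880 is a Monday.
The first Thursday is therefore November 4 (3 days later).
The second Thursday is 4 + 1×7 = November 11.

November 11, 1880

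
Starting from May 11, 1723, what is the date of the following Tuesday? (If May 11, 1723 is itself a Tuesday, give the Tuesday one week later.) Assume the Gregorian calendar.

May 18, 1723

May 11, 1723 is a Tuesday.
From Tuesday to the next Tuesday is 7 days.
May 11, 1723 + 7 = May 18, 1723.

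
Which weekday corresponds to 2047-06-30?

Doomsday rule: the anchor day for the 2000s is Tuesday. For year 47: 47÷12 = 3 r 11, and 11÷4 = 2, so 3+11+2 = 16.
Tuesday + 16 ≡ Thursday — that's 2047's doomsday.
In June the doomsday date is Jun 6.
Jun 30 is 24 days after Jun 6; 24 mod 7 = 3, so Thursday + 3 = Sunday.

Sunday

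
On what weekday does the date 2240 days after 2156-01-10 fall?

Saturday

Jan 10, 2156 is a Saturday.
2240 mod 7 = 0, so 2240 days after a Saturday is Saturday + 0 = Saturday.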